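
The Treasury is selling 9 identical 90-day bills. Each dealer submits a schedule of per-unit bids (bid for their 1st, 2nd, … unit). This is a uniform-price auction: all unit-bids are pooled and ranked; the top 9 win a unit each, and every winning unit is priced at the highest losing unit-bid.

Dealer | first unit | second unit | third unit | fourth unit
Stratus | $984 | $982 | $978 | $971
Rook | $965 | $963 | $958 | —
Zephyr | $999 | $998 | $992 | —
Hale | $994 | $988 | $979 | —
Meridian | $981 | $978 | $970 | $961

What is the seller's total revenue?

All unit-bids, highest first — top 9: 999 (Zephyr-1), 998 (Zephyr-2), 994 (Hale-1), 992 (Zephyr-3), 988 (Hale-2), 984 (Stratus-1), 982 (Stratus-2), 981 (Meridian-1), 979 (Hale-3)
Highest rejected unit-bid = $978.
Allocation: Hale 3, Meridian 1, Stratus 2, Zephyr 3. Every unit priced at $978.
Revenue = 9 × 978 = $8,802.

Total revenue: $8,802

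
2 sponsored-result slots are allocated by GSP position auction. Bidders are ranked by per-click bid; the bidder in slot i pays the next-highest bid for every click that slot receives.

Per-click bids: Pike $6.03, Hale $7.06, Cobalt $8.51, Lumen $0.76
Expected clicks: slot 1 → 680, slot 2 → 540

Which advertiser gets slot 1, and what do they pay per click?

Per-click bids in order: $8.51 (Cobalt) > $7.06 (Hale) > $6.03 (Pike) > …
Slot 1 goes to the first-ranked bidder, Cobalt, who pays the next bid down: $7.06/click.

Cobalt; $7.06 per click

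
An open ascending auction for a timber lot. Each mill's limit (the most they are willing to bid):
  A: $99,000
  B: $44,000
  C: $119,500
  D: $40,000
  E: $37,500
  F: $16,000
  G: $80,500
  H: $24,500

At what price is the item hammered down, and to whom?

C wins at $99,000

Limits in order: 119,500 (C) > 99,000 (A) > 80,500 (G) > 44,000 (B) > 40,000 (D) > 37,500 (E) > …
Bidding ends when A exits at $99,000; C takes it.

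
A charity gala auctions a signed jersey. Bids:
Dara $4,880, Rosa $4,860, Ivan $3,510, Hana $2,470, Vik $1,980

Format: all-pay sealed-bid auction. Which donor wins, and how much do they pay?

All-pay sealed-bid auction: the highest bidder wins the item, but every bidder pays their own bid.
Sorting bids: 4,880 (Dara) > 4,860 (Rosa) > 3,510 (Ivan) > 2,470 (Hana) > 1,980 (Vik)
Dara is highest and takes the item; every bidder forfeits their bid.

Dara pays $4,880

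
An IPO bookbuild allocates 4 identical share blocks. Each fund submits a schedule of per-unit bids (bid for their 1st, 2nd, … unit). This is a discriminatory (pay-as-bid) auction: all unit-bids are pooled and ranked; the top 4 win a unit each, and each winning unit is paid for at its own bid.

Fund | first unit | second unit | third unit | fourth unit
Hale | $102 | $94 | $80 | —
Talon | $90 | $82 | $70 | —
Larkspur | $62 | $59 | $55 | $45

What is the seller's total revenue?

Merging the schedules and taking the best 4: 102 (Hale-1), 94 (Hale-2), 90 (Talon-1), 82 (Talon-2)
Next rejected bid: $80 (not a price — pay-as-bid).
Each winning unit pays its own bid.
Revenue = 102 + 94 + 90 + 82 = $368.

Total revenue: $368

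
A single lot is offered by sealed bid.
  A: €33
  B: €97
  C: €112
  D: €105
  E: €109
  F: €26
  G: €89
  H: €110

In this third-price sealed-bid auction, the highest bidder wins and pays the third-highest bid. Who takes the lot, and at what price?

Bids ranked: 112 (C) > 110 (H) > 109 (E) > 105 (D) > 97 (B) > 89 (G) > …
C wins; payment is bid #3 in the ranking = €109.

C pays €109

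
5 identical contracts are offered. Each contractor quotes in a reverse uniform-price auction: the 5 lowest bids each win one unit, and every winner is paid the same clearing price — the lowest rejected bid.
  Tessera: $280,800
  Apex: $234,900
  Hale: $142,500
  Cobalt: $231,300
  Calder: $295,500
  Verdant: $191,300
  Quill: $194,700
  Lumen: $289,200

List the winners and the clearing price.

Hale, Verdant, Quill, Cobalt, Apex; each is paid $280,800

Bids ranked low→high: 142,500 (Hale), 191,300 (Verdant), 194,700 (Quill), 231,300 (Cobalt), 234,900 (Apex), 280,800 (Tessera), 289,200 (Lumen), …
The 5 lowest are Hale, Verdant, Quill, Cobalt, Apex.
First losing bid is Tessera's $280,800, which sets the uniform price.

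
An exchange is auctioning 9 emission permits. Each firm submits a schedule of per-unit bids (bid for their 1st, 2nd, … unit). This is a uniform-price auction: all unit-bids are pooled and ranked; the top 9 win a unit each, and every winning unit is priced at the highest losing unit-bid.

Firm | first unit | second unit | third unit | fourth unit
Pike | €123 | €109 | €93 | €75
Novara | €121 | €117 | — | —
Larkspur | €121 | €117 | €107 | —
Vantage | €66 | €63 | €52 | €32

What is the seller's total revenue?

Total revenue: €594

Merging the schedules and taking the best 9: 123 (Pike-1), 121 (Novara-1), 121 (Larkspur-1), 117 (Novara-2), 117 (Larkspur-2), 109 (Pike-2), 107 (Larkspur-3), 93 (Pike-3), 75 (Pike-4)
Highest rejected unit-bid = €66.
Allocation: Larkspur 3, Novara 2, Pike 4. Every unit priced at €66.
Revenue = 9 × 66 = €594.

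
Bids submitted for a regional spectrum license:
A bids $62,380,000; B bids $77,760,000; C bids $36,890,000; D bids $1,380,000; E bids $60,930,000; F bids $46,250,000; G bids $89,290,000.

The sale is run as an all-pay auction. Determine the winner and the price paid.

All-pay auction: the highest bidder wins the item, but every bidder pays their own bid.
Bids ranked: 89,290,000 (G) > 77,760,000 (B) > 62,380,000 (A) > 60,930,000 (E) > 46,250,000 (F) > 36,890,000 (C) > …
G wins with the top bid; all bids are sunk regardless.

G pays $89,290,000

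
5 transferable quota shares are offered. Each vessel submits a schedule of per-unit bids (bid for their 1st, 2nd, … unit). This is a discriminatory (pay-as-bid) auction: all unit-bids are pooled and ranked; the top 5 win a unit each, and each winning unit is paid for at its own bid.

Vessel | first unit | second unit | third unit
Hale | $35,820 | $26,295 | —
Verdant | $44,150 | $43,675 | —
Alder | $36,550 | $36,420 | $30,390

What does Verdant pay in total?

Merging the schedules and taking the best 5: 44,150 (Verdant-1), 43,675 (Verdant-2), 36,550 (Alder-1), 36,420 (Alder-2), 35,820 (Hale-1)
Next rejected bid: $30,390 (not a price — pay-as-bid).
Verdant's winning unit-bids: 44,150 + 43,675 = $87,825.

Verdant pays $87,825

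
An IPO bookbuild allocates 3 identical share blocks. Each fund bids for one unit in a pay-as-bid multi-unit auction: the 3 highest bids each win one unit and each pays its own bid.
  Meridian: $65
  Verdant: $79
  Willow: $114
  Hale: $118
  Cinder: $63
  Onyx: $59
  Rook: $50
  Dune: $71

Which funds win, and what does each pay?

Hale $118, Willow $114, Verdant $79

Ordering the bids: 118 (Hale), 114 (Willow), 79 (Verdant), 71 (Dune), 65 (Meridian), …
The 3 highest are Hale, Willow, Verdant.
Each winner pays its own bid: Hale $118, Willow $114, Verdant $79.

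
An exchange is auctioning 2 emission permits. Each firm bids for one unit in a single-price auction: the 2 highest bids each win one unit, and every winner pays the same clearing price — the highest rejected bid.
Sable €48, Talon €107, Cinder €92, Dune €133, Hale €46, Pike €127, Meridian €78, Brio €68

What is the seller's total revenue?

Ordering the bids: 133 (Dune), 127 (Pike), 107 (Talon), 92 (Cinder), …
Winners (2 units): Dune, Pike.
First losing bid is Talon's €107, which sets the uniform price.
Total revenue = 2 × €107 = €214.

Total revenue: €214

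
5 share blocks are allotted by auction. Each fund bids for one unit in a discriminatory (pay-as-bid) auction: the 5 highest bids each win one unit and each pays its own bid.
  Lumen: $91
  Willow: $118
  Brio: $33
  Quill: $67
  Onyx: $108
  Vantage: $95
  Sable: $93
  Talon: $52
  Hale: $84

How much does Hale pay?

Hale pays $0

Ordering the bids: 118 (Willow), 108 (Onyx), 95 (Vantage), 93 (Sable), 91 (Lumen), 84 (Hale), 67 (Quill), …
Winners (5 units): Willow, Onyx, Vantage, Sable, Lumen.
Hale does not win → $0.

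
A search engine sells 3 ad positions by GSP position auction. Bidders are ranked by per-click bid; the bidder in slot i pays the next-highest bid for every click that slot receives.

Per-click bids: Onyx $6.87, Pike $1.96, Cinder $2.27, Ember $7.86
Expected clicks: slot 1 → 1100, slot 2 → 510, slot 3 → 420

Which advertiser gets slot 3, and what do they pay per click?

Cinder; $1.96 per click

Ranked by bid: $7.86 (Ember) > $6.87 (Onyx) > $2.27 (Cinder) > $1.96 (Pike)
Slot 3 goes to the third-ranked bidder, Cinder, who pays the next bid down: $1.96/click.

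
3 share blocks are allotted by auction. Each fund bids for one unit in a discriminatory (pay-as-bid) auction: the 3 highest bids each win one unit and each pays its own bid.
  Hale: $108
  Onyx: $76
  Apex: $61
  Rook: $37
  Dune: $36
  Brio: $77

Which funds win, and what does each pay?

Hale $108, Brio $77, Onyx $76

Ordering the bids: 108 (Hale), 77 (Brio), 76 (Onyx), 61 (Apex), 37 (Rook), …
Top 3: Hale, Brio, Onyx.
Each winner pays its own bid: Hale $108, Brio $77, Onyx $76.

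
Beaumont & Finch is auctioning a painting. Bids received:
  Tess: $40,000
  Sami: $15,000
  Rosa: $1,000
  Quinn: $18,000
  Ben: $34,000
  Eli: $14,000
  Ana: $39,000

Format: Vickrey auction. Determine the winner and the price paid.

Rule: the highest bidder wins and pays the second-highest bid.
Bids ranked: 40,000 (Tess) > 39,000 (Ana) > 34,000 (Ben) > 18,000 (Quinn) > 15,000 (Sami) > 14,000 (Eli) > …
Tess is highest; pays the second-highest bid, $39,000.

Tess pays $39,000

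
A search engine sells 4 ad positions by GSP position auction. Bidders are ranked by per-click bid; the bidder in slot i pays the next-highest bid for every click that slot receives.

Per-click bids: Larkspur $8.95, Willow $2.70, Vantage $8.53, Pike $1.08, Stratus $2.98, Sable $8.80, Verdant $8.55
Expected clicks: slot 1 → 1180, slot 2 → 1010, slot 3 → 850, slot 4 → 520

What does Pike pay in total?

Per-click bids in order: $8.95 (Larkspur) > $8.80 (Sable) > $8.55 (Verdant) > $8.53 (Vantage) > $2.98 (Stratus) > …
Pike ranks below slot 4 → no slot, pays nothing.

Pike pays $0.00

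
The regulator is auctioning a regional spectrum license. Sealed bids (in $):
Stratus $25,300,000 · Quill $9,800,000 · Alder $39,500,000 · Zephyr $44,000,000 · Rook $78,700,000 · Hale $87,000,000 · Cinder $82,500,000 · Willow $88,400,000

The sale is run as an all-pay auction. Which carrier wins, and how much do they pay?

Willow pays $88,400,000

Bids ranked: 88,400,000 (Willow) > 87,000,000 (Hale) > 82,500,000 (Cinder) > 78,700,000 (Rook) > 44,000,000 (Zephyr) > 39,500,000 (Alder) > …
Willow is highest and takes the item; every bidder forfeits their bid.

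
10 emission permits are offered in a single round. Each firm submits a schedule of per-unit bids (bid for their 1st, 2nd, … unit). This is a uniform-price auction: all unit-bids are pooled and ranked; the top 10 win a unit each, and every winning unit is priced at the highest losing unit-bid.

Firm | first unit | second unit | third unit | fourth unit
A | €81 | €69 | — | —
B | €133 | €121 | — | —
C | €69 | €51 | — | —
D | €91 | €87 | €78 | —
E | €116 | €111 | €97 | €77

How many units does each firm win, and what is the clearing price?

Pooled unit-bids ranked (top 10): 133 (B-1), 121 (B-2), 116 (E-1), 111 (E-2), 97 (E-3), 91 (D-1), 87 (D-2), 81 (A-1), 78 (D-3), 77 (E-4)
The (k+1)-th unit-bid is €69.
Allocation: A 1, B 2, D 3, E 4.

A 1, B 2, D 3, E 4; clearing price €69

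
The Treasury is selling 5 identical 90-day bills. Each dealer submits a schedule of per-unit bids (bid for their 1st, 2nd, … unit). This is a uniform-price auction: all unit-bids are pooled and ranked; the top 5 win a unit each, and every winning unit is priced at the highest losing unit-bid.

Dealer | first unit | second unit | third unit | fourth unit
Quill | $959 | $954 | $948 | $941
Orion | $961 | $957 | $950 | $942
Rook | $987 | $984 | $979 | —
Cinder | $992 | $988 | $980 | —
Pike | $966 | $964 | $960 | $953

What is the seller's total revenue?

Total revenue: $4,895

Merging the schedules and taking the best 5: 992 (Cinder-1), 988 (Cinder-2), 987 (Rook-1), 984 (Rook-2), 980 (Cinder-3)
The (k+1)-th unit-bid is $979.
Allocation: Cinder 3, Rook 2. Every unit priced at $979.
Revenue = 5 × 979 = $4,895.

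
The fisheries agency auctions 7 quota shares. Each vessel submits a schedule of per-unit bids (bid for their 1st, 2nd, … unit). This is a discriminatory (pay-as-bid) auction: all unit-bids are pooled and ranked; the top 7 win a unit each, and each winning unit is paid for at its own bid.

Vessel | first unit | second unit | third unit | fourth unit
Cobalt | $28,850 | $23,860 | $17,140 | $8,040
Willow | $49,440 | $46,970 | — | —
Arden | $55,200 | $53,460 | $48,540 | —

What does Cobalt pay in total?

Cobalt pays $52,710

Pooled unit-bids ranked (top 7): 55,200 (Arden-1), 53,460 (Arden-2), 49,440 (Willow-1), 48,540 (Arden-3), 46,970 (Willow-2), 28,850 (Cobalt-1), 23,860 (Cobalt-2)
Next rejected bid: $17,140 (not a price — pay-as-bid).
Cobalt's winning unit-bids: 28,850 + 23,860 = $52,710.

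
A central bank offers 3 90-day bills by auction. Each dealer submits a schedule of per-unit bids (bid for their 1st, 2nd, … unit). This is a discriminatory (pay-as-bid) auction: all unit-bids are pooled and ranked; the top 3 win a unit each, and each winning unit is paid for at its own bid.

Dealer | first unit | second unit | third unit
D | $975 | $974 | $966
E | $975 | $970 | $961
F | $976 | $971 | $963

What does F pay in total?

F pays $976

Merging the schedules and taking the best 3: 976 (F-1), 975 (D-1), 975 (E-1)
Next rejected bid: $974 (not a price — pay-as-bid).
F's winning unit-bids: 976 = $976.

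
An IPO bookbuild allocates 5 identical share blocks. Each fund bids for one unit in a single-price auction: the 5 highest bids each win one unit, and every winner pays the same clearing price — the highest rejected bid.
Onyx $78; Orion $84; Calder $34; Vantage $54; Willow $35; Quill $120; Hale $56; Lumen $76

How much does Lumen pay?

Lumen pays $54

Sorting: 120 (Quill), 84 (Orion), 78 (Onyx), 76 (Lumen), 56 (Hale), 54 (Vantage), 35 (Willow), …
Winners (5 units): Quill, Orion, Onyx, Lumen, Hale.
Clearing price = highest rejected bid = $54.
Lumen wins → pays $54.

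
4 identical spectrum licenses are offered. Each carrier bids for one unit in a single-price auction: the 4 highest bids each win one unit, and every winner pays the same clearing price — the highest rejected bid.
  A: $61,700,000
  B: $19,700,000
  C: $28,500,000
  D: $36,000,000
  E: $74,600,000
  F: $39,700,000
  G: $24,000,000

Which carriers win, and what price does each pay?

Bids ranked high→low: 74,600,000 (E), 61,700,000 (A), 39,700,000 (F), 36,000,000 (D), 28,500,000 (C), 24,000,000 (G), …
Top 4: E, A, F, D.
Highest unsuccessful bid: $28,500,000 → clearing price.

E, A, F, D; each pays $28,500,000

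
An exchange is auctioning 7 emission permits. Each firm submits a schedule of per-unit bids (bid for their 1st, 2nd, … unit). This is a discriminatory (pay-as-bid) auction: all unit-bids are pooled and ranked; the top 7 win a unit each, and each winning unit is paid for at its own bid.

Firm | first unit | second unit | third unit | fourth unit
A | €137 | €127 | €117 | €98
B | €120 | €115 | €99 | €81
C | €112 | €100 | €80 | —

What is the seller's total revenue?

Pooled unit-bids ranked (top 7): 137 (A-1), 127 (A-2), 120 (B-1), 117 (A-3), 115 (B-2), 112 (C-1), 100 (C-2)
Next rejected bid: €99 (not a price — pay-as-bid).
Each winning unit pays its own bid.
Revenue = 137 + 127 + 120 + 117 + 115 + 112 + 100 = €828.

Total revenue: €828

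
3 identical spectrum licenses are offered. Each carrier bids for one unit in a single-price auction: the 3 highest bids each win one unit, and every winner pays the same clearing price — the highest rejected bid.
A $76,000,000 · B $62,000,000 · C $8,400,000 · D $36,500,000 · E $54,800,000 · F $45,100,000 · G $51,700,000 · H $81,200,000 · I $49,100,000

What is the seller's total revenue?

Total revenue: $164,400,000

Ordering the bids: 81,200,000 (H), 76,000,000 (A), 62,000,000 (B), 54,800,000 (E), 51,700,000 (G), …
Winners (3 units): H, A, B.
First losing bid is E's $54,800,000, which sets the uniform price.
Total revenue = 3 × $54,800,000 = $164,400,000.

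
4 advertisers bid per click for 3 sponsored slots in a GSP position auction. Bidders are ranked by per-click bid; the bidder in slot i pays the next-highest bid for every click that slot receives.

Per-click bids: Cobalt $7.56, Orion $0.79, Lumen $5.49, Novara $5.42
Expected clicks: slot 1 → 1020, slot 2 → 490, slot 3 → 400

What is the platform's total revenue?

Total revenue: $8571.60

Ranked by bid: $7.56 (Cobalt) > $5.49 (Lumen) > $5.42 (Novara) > $0.79 (Orion)
Slot 1: Cobalt pays $5.49 × 1020 = $5599.80
Slot 2: Lumen pays $5.42 × 490 = $2655.80
Slot 3: Novara pays $0.79 × 400 = $316.00
Total = $8571.60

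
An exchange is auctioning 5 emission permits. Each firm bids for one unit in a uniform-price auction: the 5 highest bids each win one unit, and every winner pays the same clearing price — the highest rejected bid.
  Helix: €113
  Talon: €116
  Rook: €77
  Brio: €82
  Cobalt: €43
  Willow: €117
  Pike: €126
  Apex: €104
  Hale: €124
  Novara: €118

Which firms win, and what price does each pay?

Sorting: 126 (Pike), 124 (Hale), 118 (Novara), 117 (Willow), 116 (Talon), 113 (Helix), 104 (Apex), …
Winners (5 units): Pike, Hale, Novara, Willow, Talon.
Highest unsuccessful bid: €113 → clearing price.

Pike, Hale, Novara, Willow, Talon; each pays €113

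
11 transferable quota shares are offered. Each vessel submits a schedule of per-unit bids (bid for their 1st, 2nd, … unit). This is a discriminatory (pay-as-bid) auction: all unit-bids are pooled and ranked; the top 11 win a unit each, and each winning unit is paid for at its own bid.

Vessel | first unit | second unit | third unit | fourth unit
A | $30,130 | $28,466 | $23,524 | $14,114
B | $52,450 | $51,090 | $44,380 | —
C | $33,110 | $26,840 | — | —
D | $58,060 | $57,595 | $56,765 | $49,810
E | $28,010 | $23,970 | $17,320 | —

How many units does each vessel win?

Merging the schedules and taking the best 11: 58,060 (D-1), 57,595 (D-2), 56,765 (D-3), 52,450 (B-1), 51,090 (B-2), 49,810 (D-4), 44,380 (B-3), 33,110 (C-1), 30,130 (A-1), 28,466 (A-2), 28,010 (E-1)
Next rejected bid: $26,840 (not a price — pay-as-bid).
Allocation: A 2, B 3, C 1, D 4, E 1.

A 2, B 3, C 1, D 4, E 1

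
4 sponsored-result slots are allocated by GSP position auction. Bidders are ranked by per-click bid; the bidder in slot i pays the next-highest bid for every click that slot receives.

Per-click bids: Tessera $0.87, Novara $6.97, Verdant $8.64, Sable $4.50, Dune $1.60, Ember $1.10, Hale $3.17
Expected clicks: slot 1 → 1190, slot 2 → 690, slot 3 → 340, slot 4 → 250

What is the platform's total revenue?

Ranked by bid: $8.64 (Verdant) > $6.97 (Novara) > $4.50 (Sable) > $3.17 (Hale) > $1.60 (Dune) > …
Slot 1: Verdant pays $6.97 × 1190 = $8294.30
Slot 2: Novara pays $4.50 × 690 = $3105.00
Slot 3: Sable pays $3.17 × 340 = $1077.80
Slot 4: Hale pays $1.60 × 250 = $400.00
Total = $12877.10

Total revenue: $12877.10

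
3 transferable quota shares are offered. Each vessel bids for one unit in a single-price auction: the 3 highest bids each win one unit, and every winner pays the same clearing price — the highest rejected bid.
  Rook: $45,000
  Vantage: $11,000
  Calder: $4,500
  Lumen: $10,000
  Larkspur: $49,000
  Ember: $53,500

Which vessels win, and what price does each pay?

Ordering the bids: 53,500 (Ember), 49,000 (Larkspur), 45,000 (Rook), 11,000 (Vantage), 10,000 (Lumen), …
Winners (3 units): Ember, Larkspur, Rook.
First losing bid is Vantage's $11,000, which sets the uniform price.

Ember, Larkspur, Rook; each pays $11,000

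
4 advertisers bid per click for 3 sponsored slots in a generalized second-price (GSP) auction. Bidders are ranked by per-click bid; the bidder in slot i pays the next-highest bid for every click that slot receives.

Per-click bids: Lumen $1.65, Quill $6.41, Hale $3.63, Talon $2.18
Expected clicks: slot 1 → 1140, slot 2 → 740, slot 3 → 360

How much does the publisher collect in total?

Total revenue: $6345.40

Sorting advertisers: $6.41 (Quill) > $3.63 (Hale) > $2.18 (Talon) > $1.65 (Lumen)
Slot 1: Quill pays $3.63 × 1140 = $4138.20
Slot 2: Hale pays $2.18 × 740 = $1613.20
Slot 3: Talon pays $1.65 × 360 = $594.00
Total = $6345.40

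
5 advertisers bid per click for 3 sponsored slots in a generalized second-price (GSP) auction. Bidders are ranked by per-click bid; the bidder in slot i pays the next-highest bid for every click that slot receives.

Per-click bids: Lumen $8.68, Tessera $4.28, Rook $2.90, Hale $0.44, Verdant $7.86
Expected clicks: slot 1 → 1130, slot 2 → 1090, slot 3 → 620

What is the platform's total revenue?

Total revenue: $15345.00

Ranked by bid: $8.68 (Lumen) > $7.86 (Verdant) > $4.28 (Tessera) > $2.90 (Rook) > …
Slot 1: Lumen pays $7.86 × 1130 = $8881.80
Slot 2: Verdant pays $4.28 × 1090 = $4665.20
Slot 3: Tessera pays $2.90 × 620 = $1798.00
Total = $15345.00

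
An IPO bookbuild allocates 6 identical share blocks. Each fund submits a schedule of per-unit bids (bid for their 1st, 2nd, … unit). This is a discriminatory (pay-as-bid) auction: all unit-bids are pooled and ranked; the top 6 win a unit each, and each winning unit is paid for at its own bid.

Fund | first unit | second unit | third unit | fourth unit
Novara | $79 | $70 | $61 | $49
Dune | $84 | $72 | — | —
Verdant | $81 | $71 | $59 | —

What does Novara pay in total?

Novara pays $149

Merging the schedules and taking the best 6: 84 (Dune-1), 81 (Verdant-1), 79 (Novara-1), 72 (Dune-2), 71 (Verdant-2), 70 (Novara-2)
Next rejected bid: $61 (not a price — pay-as-bid).
Novara's winning unit-bids: 79 + 70 = $149.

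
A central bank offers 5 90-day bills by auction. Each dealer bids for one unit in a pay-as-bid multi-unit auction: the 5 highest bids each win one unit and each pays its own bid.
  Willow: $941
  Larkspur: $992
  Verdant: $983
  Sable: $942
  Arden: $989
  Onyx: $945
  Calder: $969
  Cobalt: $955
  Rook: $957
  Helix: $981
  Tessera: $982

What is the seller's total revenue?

Total revenue: $4,927

Bids ranked high→low: 992 (Larkspur), 989 (Arden), 983 (Verdant), 982 (Tessera), 981 (Helix), 969 (Calder), 957 (Rook), …
Winners (5 units): Larkspur, Arden, Verdant, Tessera, Helix.
Total revenue = 992 + 989 + 983 + 982 + 981 = $4,927.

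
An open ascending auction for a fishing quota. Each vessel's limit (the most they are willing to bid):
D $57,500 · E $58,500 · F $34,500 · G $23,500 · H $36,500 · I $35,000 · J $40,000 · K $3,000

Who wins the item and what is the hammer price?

E wins at $57,500

Limits ranked: 58,500 (E) > 57,500 (D) > 40,000 (J) > 36,500 (H) > 35,000 (I) > 34,500 (F) > …
D is the last rival to drop out, at $57,500; E remains and wins at that price.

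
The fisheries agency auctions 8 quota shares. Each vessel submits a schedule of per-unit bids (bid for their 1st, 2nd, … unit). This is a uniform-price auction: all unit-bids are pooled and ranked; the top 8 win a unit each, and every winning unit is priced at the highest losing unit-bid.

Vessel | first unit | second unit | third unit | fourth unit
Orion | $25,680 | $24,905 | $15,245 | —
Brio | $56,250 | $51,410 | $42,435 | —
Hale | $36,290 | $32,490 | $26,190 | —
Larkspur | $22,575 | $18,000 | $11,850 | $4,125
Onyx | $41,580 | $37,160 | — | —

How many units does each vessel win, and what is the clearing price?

Brio 3, Hale 3, Onyx 2; clearing price $25,680

Merging the schedules and taking the best 8: 56,250 (Brio-1), 51,410 (Brio-2), 42,435 (Brio-3), 41,580 (Onyx-1), 37,160 (Onyx-2), 36,290 (Hale-1), 32,490 (Hale-2), 26,190 (Hale-3)
The (k+1)-th unit-bid is $25,680.
Allocation: Brio 3, Hale 3, Onyx 2.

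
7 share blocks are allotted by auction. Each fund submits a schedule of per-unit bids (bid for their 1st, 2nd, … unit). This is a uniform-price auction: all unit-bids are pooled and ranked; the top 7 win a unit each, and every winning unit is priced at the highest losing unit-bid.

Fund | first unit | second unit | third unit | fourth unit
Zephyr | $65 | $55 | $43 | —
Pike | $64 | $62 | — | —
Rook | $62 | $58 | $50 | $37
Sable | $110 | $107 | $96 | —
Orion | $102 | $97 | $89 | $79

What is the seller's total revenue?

Total revenue: $455

Pooled unit-bids ranked (top 7): 110 (Sable-1), 107 (Sable-2), 102 (Orion-1), 97 (Orion-2), 96 (Sable-3), 89 (Orion-3), 79 (Orion-4)
First bid not allocated: $65.
Allocation: Orion 4, Sable 3. Every unit priced at $65.
Revenue = 7 × 65 = $455.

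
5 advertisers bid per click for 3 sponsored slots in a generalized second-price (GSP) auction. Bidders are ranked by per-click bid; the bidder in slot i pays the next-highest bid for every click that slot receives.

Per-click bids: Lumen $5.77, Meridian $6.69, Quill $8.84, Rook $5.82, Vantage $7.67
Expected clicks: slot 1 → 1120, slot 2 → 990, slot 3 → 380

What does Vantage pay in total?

Vantage pays $6623.10

Ranked by bid: $8.84 (Quill) > $7.67 (Vantage) > $6.69 (Meridian) > $5.82 (Rook) > …
Vantage holds slot 2 → pays next bid $6.69 × 990 clicks = $6623.10.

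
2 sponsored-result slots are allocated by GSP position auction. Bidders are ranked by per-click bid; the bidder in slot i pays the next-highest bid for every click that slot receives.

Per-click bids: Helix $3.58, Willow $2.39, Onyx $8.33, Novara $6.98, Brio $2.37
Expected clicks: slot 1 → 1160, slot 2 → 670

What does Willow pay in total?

Willow pays $0.00

Ranked by bid: $8.33 (Onyx) > $6.98 (Novara) > $3.58 (Helix) > …
Willow ranks below slot 2 → no slot, pays nothing.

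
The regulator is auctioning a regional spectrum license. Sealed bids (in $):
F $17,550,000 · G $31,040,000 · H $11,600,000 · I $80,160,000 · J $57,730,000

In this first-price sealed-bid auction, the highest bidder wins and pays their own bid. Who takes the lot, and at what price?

Rule: the highest bidder wins and pays their own bid.
Bids ranked: 80,160,000 (I) > 57,730,000 (J) > 31,040,000 (G) > 17,550,000 (F) > 11,600,000 (H)
I is highest → pays own bid, $80,160,000.

I pays $80,160,000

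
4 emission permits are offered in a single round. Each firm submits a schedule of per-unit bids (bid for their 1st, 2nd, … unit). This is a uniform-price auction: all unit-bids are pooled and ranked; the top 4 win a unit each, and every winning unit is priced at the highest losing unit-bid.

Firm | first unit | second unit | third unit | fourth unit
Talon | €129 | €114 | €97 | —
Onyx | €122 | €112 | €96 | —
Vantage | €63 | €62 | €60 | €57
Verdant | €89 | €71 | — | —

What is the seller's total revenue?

Total revenue: €388

Pooled unit-bids ranked (top 4): 129 (Talon-1), 122 (Onyx-1), 114 (Talon-2), 112 (Onyx-2)
The (k+1)-th unit-bid is €97.
Allocation: Onyx 2, Talon 2. Every unit priced at €97.
Revenue = 4 × 97 = €388.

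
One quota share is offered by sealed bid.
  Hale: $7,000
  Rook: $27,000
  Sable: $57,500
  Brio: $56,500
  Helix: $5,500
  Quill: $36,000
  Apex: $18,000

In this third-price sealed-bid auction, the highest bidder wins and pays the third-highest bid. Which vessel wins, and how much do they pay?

Sable pays $36,000

Bids ranked: 57,500 (Sable) > 56,500 (Brio) > 36,000 (Quill) > 27,000 (Rook) > 18,000 (Apex) > 7,000 (Hale) > …
Sable is highest; pays the third-highest bid, $36,000.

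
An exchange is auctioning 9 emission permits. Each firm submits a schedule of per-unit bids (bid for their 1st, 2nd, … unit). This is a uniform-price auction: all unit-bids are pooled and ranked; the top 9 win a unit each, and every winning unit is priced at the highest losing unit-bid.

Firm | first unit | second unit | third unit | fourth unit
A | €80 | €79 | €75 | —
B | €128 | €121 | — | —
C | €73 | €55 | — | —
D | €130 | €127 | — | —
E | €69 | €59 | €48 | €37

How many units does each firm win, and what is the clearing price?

A 3, B 2, C 1, D 2, E 1; clearing price €59

Pooled unit-bids ranked (top 9): 130 (D-1), 128 (B-1), 127 (D-2), 121 (B-2), 80 (A-1), 79 (A-2), 75 (A-3), 73 (C-1), 69 (E-1)
Highest rejected unit-bid = €59.
Allocation: A 3, B 2, C 1, D 2, E 1.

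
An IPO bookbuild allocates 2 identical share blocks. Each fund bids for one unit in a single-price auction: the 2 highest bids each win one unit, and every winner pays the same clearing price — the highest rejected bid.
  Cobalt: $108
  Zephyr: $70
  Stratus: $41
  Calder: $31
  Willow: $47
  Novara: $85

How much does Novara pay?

Bids ranked high→low: 108 (Cobalt), 85 (Novara), 70 (Zephyr), 47 (Willow), …
The 2 highest are Cobalt, Novara.
Highest unsuccessful bid: $70 → clearing price.
Novara wins → pays $70.

Novara pays $70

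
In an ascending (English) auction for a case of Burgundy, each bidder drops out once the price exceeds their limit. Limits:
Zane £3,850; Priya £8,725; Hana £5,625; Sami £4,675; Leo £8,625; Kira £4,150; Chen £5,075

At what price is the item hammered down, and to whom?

Priya wins at £8,625

Rule: the price rises until one bidder remains; the winner pays the price at which the last rival dropped out.
Limits ranked: 8,725 (Priya) > 8,625 (Leo) > 5,625 (Hana) > 5,075 (Chen) > 4,675 (Sami) > 4,150 (Kira) > …
Bidding ends when Leo exits at £8,625; Priya takes it.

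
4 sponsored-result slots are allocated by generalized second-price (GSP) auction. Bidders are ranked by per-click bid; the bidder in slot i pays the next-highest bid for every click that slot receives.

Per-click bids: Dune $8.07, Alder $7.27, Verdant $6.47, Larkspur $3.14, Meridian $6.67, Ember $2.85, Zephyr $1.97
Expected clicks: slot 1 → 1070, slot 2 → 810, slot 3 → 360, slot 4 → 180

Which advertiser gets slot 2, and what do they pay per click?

Alder; $6.67 per click

Sorting advertisers: $8.07 (Dune) > $7.27 (Alder) > $6.67 (Meridian) > $6.47 (Verdant) > $3.14 (Larkspur) > …
Slot 2 goes to the second-ranked bidder, Alder, who pays the next bid down: $6.67/click.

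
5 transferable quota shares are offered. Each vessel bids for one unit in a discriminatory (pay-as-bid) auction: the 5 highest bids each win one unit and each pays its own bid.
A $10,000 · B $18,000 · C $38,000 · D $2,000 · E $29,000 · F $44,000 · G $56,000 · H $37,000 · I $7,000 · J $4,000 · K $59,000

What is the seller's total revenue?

Total revenue: $234,000

Ordering the bids: 59,000 (K), 56,000 (G), 44,000 (F), 38,000 (C), 37,000 (H), 29,000 (E), 18,000 (B), …
Top 5: K, G, F, C, H.
Total revenue = 59,000 + 56,000 + 44,000 + 38,000 + 37,000 = $234,000.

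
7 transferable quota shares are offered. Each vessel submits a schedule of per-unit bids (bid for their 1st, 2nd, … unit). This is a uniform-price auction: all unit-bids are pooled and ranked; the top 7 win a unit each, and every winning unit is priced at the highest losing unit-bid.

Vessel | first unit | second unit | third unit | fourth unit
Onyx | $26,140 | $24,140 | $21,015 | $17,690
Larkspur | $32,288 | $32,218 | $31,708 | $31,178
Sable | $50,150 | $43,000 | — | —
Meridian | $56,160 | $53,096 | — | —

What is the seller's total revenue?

Pooled unit-bids ranked (top 7): 56,160 (Meridian-1), 53,096 (Meridian-2), 50,150 (Sable-1), 43,000 (Sable-2), 32,288 (Larkspur-1), 32,218 (Larkspur-2), 31,708 (Larkspur-3)
The (k+1)-th unit-bid is $31,178.
Allocation: Larkspur 3, Meridian 2, Sable 2. Every unit priced at $31,178.
Revenue = 7 × 31,178 = $218,246.

Total revenue: $218,246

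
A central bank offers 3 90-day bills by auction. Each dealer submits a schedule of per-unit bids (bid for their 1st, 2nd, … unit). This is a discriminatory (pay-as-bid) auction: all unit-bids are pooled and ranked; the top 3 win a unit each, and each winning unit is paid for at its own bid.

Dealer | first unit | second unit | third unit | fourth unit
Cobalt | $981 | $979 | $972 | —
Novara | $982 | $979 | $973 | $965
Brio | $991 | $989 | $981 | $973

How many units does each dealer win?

All unit-bids, highest first — top 3: 991 (Brio-1), 989 (Brio-2), 982 (Novara-1)
Next rejected bid: $981 (not a price — pay-as-bid).
Allocation: Brio 2, Novara 1.

Brio 2, Novara 1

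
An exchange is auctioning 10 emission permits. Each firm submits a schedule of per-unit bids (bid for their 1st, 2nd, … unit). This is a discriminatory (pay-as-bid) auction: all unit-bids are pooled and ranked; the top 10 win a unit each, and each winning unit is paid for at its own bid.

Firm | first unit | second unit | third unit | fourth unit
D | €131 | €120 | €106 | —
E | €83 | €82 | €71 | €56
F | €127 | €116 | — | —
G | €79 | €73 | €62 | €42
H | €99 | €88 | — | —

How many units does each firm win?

D 3, E 2, F 2, G 1, H 2

Pooled unit-bids ranked (top 10): 131 (D-1), 127 (F-1), 120 (D-2), 116 (F-2), 106 (D-3), 99 (H-1), 88 (H-2), 83 (E-1), 82 (E-2), 79 (G-1)
Next rejected bid: €73 (not a price — pay-as-bid).
Allocation: D 3, E 2, F 2, G 1, H 2.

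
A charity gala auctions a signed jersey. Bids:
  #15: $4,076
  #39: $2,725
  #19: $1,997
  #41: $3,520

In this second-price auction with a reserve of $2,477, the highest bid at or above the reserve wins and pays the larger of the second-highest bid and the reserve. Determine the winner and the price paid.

#15 pays $3,520

Second-price auction with a reserve of $2,477: the highest bid at or above the reserve wins and pays the larger of the second-highest bid and the reserve.
Bids in order: 4,076 (#15) > 3,520 (#41) > 2,725 (#39) > 1,997 (#19)
#15 has the top bid at or above the reserve ($4,076).
Second-highest bid $3,520 exceeds the reserve $2,477 → payment $3,520.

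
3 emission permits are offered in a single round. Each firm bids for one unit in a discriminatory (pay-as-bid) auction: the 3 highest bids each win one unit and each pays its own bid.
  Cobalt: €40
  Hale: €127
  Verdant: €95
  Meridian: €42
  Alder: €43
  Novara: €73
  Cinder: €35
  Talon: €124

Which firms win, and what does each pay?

Hale €127, Talon €124, Verdant €95

Bids ranked high→low: 127 (Hale), 124 (Talon), 95 (Verdant), 73 (Novara), 43 (Alder), …
The 3 highest are Hale, Talon, Verdant.
Each winner pays its own bid: Hale €127, Talon €124, Verdant €95.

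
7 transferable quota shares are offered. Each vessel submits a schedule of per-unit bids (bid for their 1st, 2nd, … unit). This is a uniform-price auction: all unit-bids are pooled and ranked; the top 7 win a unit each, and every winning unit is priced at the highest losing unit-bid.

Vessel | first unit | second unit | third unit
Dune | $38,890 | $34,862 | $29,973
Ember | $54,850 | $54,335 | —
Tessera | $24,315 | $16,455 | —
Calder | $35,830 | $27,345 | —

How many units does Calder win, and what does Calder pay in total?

Calder: 2 units, pays $48,630

Merging the schedules and taking the best 7: 54,850 (Ember-1), 54,335 (Ember-2), 38,890 (Dune-1), 35,830 (Calder-1), 34,862 (Dune-2), 29,973 (Dune-3), 27,345 (Calder-2)
Highest rejected unit-bid = $24,315.
Calder wins 2 unit(s) at $24,315 each.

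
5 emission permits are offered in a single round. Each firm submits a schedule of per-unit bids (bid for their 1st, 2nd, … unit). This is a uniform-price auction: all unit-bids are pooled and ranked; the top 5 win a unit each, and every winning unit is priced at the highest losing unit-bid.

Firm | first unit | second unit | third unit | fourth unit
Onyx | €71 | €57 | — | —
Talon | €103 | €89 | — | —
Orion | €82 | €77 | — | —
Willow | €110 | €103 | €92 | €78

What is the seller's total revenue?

Pooled unit-bids ranked (top 5): 110 (Willow-1), 103 (Talon-1), 103 (Willow-2), 92 (Willow-3), 89 (Talon-2)
Highest rejected unit-bid = €82.
Allocation: Talon 2, Willow 3. Every unit priced at €82.
Revenue = 5 × 82 = €410.

Total revenue: €410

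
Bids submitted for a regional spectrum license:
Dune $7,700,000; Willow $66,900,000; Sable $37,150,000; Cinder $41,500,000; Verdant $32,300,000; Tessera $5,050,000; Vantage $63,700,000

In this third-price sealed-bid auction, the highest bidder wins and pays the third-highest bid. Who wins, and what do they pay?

Bids ranked: 66,900,000 (Willow) > 63,700,000 (Vantage) > 41,500,000 (Cinder) > 37,150,000 (Sable) > 32,300,000 (Verdant) > 7,700,000 (Dune) > …
Willow wins; payment is bid #3 in the ranking = $41,500,000.

Willow pays $41,500,000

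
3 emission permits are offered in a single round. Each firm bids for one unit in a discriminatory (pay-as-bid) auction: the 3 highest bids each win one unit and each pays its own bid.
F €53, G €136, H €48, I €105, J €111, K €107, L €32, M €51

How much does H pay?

H pays €0

Sorting: 136 (G), 111 (J), 107 (K), 105 (I), 53 (F), …
Top 3: G, J, K.
H does not win → €0.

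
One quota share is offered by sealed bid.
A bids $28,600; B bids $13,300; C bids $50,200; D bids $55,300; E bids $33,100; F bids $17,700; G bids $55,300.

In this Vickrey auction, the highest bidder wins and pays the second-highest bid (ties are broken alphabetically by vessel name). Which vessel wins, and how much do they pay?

Sorting bids: 55,300 (D) > 55,300 (G) > 50,200 (C) > 33,100 (E) > 28,600 (A) > 17,700 (F) > …
Tie at $55,300 → D wins by tie-break.
Second-price: D pays G's bid of $55,300.

D pays $55,300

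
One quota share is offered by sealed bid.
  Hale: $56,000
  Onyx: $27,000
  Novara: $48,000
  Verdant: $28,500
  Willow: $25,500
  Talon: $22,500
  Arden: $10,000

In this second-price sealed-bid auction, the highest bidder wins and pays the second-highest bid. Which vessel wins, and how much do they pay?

Hale pays $48,000

Rule: the highest bidder wins and pays the second-highest bid.
Sorting bids: 56,000 (Hale) > 48,000 (Novara) > 28,500 (Verdant) > 27,000 (Onyx) > 25,500 (Willow) > 22,500 (Talon) > …
Second-price: Hale pays Novara's bid of $48,000.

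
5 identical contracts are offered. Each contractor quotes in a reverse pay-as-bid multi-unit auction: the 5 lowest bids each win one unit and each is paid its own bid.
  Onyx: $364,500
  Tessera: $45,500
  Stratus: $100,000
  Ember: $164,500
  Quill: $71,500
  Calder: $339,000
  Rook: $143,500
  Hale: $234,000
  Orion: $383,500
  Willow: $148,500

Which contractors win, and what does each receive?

Ordering the bids: 45,500 (Tessera), 71,500 (Quill), 100,000 (Stratus), 143,500 (Rook), 148,500 (Willow), 164,500 (Ember), 234,000 (Hale), …
Winners (5 units): Tessera, Quill, Stratus, Rook, Willow.
Each winner is paid its own bid: Tessera $45,500, Quill $71,500, Stratus $100,000, Rook $143,500, Willow $148,500.

Tessera $45,500, Quill $71,500, Stratus $100,000, Rook $143,500, Willow $148,500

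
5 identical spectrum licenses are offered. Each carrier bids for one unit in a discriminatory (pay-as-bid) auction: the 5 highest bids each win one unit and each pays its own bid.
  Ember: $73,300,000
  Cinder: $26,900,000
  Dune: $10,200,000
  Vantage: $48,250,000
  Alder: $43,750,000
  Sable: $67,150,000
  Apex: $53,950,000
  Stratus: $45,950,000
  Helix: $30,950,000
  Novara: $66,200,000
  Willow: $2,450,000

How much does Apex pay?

Sorting: 73,300,000 (Ember), 67,150,000 (Sable), 66,200,000 (Novara), 53,950,000 (Apex), 48,250,000 (Vantage), 45,950,000 (Stratus), 43,750,000 (Alder), …
The 5 highest are Ember, Sable, Novara, Apex, Vantage.
Apex wins → own bid $53,950,000.

Apex pays $53,950,000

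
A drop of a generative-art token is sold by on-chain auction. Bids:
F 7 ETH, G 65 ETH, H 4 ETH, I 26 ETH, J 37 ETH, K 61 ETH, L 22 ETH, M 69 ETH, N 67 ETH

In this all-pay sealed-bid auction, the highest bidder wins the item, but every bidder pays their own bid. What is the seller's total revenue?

Total revenue: 358 ETH

Bids in order: 69 (M) > 67 (N) > 65 (G) > 61 (K) > 37 (J) > 26 (I) > …
Every bidder forfeits their bid regardless of winning.
Revenue = 7 + 65 + 4 + 26 + 37 + 61 + 22 + 69 + 67 = 358 ETH.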